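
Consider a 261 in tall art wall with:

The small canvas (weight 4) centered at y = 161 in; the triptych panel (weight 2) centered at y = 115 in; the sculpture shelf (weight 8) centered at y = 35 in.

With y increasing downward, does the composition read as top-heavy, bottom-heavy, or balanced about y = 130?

Total weight = 4 + 2 + 8 = 14.
y-moment: 4·161 + 2·115 + 8·35 = 1154; centroid 1154/14 ≈ 82.43.
82.4 lies above (smaller y than) the midline 130, so the layout is top-heavy.

top-heavy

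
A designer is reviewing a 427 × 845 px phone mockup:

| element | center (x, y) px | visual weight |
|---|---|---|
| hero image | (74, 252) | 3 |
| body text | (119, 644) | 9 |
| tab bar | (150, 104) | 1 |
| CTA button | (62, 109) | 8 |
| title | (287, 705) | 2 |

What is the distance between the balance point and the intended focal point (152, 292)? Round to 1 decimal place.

Total weight = 3 + 9 + 1 + 8 + 2 = 23.
x: (3·74 + 9·119 + 1·150 + 8·62 + 2·287) / 23 = 2513 / 23 ≈ 109.26
y: (3·252 + 9·644 + 1·104 + 8·109 + 2·705) / 23 = 8938 / 23 ≈ 388.61
Relative to (152, 292): Δ = (-42.74, 96.61); |Δ| = √(-42.74² + 96.61²) ≈ 105.64.

≈ 105.6 px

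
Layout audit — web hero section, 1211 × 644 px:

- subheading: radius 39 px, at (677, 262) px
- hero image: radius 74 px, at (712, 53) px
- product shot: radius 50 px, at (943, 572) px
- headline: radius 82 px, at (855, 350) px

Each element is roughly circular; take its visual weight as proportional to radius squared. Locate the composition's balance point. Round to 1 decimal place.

r² weights: subheading 39² = 1521, hero image 74² = 5476, product shot 50² = 2500, headline 82² = 6724. Total = 16221.
x: (1521·677 + 5476·712 + 2500·943 + 6724·855) / 16221 = 13035149 / 16221 ≈ 803.60
y: (1521·262 + 5476·53 + 2500·572 + 6724·350) / 16221 = 4472130 / 16221 ≈ 275.70

(803.6, 275.7)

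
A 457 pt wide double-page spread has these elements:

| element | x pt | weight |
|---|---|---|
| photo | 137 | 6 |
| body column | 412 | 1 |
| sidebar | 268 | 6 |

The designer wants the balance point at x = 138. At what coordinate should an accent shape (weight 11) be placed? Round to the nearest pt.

New total weight: (6 + 1 + 6) + 11 = 24.
x: need Σw·x = 24·138 = 3312. Existing = 6·137 + 1·412 + 6·268 = 2842. Remainder 470 / 11 ≈ 42.73.

x ≈ 43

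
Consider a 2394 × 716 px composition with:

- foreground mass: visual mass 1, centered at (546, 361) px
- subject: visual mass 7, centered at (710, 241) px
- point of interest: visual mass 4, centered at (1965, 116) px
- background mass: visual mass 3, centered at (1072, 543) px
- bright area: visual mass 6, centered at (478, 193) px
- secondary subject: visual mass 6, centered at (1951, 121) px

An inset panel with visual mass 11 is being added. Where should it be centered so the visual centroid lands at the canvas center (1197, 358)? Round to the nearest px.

New total weight: (1 + 7 + 4 + 3 + 6 + 6) + 11 = 38.
Along x: (31166 + 11·x) / 38 = 1197 (existing moment 1·546 + 7·710 + 4·1965 + 3·1072 + 6·478 + 6·1951 = 31166) ⇒ x = (45486 − 31166) / 11 ≈ 1301.82.
Along y: (6025 + 11·y) / 38 = 358 (existing moment 1·361 + 7·241 + 4·116 + 3·543 + 6·193 + 6·121 = 6025) ⇒ y = (13604 − 6025) / 11 ≈ 689.00.

(1302, 689)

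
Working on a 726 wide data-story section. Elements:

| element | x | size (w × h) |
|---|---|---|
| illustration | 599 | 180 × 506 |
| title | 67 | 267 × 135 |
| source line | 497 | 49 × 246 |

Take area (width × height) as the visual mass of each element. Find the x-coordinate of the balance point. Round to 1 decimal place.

Taking area as weight: illustration 180·506 = 91080, title 267·135 = 36045, source line 49·246 = 12054. Sum 139179.
Σw·x = 91080·599 + 36045·67 + 12054·497 = 62962773, so x̄ = 62962773/139179 ≈ 452.39.

x ≈ 452.4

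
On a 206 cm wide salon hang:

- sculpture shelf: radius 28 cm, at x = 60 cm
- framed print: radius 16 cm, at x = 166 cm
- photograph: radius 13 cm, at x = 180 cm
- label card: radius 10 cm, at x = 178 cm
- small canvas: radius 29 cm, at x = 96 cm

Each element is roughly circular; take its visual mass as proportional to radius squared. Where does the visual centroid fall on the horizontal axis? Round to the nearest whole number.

r² weights: sculpture shelf 28² = 784, framed print 16² = 256, photograph 13² = 169, label card 10² = 100, small canvas 29² = 841. Total = 2150.
Σw·x = 784·60 + 256·166 + 169·180 + 100·178 + 841·96 = 218492, so x̄ = 218492/2150 ≈ 101.62.

x ≈ 102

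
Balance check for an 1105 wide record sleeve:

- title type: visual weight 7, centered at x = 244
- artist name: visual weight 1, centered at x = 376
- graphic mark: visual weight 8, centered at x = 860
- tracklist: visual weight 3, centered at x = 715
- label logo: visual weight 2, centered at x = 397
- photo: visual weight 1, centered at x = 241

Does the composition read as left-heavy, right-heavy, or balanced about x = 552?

balanced

Total weight = 7 + 1 + 8 + 3 + 2 + 1 = 22.
x-moment: 7·244 + 1·376 + 8·860 + 3·715 + 2·397 + 1·241 = 12144; centroid 12144/22 ≈ 552.00.
That equals the midline 552 — balanced.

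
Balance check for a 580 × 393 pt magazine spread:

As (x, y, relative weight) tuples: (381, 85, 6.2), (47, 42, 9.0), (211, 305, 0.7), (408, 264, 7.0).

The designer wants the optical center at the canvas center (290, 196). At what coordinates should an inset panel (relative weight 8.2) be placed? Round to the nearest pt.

After adding the inset panel, total weight = 6.2 + 9.0 + 0.7 + 7.0 + 8.2 = 31.1.
Along x: (5788.9 + 8.2·x) / 31.1 = 290 (existing moment 6.2·381 + 9.0·47 + 0.7·211 + 7.0·408 = 5788.9) ⇒ x = (9019.0 − 5788.9) / 8.2 ≈ 393.91.
Along y: (2966.5 + 8.2·y) / 31.1 = 196 (existing moment 6.2·85 + 9.0·42 + 0.7·305 + 7.0·264 = 2966.5) ⇒ y = (6095.6 − 2966.5) / 8.2 ≈ 381.60.

(394, 382)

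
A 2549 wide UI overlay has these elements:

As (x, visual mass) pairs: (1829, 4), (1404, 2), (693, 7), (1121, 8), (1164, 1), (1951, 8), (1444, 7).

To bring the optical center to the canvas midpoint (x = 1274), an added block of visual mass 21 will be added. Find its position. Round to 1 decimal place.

After adding the added block, total weight = 4 + 2 + 7 + 8 + 1 + 8 + 7 + 21 = 58.
x: need Σw·x = 58·1274 = 73892. Existing = 4·1829 + 2·1404 + 7·693 + 8·1121 + 1·1164 + 8·1951 + 7·1444 = 50823. Remainder 23069 / 21 ≈ 1098.52.

x ≈ 1098.5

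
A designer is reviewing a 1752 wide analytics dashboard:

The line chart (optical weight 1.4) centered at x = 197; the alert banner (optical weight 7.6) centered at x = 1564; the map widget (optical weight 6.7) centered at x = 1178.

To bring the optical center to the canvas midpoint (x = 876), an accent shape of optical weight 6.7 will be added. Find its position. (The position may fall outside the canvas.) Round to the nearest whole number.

x ≈ -65

New total weight: (1.4 + 7.6 + 6.7) + 6.7 = 22.4.
x: need Σw·x = 22.4·876 = 19622.4. Existing = 1.4·197 + 7.6·1564 + 6.7·1178 = 20054.8. Remainder -432.4 / 6.7 ≈ -64.54.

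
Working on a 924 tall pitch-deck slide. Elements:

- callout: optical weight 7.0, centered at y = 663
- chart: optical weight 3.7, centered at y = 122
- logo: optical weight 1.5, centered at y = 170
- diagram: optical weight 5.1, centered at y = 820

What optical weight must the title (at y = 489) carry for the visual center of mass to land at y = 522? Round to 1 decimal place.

Existing Σw = 17.3 (7.0 + 3.7 + 1.5 + 5.1); existing moment 7.0·663 + 3.7·122 + 1.5·170 + 5.1·820 = 9529.4.
Balance at y = 522 requires (9529.4 + w·489) / (17.3 + w) = 522.
Rearranging, w·(489 − 522) = 522·17.3 − 9529.4 = -498.8, so w ≈ -498.8/-33 = 15.12.

w ≈ 15.1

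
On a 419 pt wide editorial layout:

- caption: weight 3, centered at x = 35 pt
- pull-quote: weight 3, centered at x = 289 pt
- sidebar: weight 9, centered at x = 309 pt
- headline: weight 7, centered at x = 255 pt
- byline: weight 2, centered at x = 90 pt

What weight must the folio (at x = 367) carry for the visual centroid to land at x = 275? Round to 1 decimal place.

w ≈ 9.6

Known weights sum to 3 + 3 + 9 + 7 + 2 = 24; their moment is 3·35 + 3·289 + 9·309 + 7·255 + 2·90 = 5718.
Set Σw·x/Σw = 275: (5718 + 367w) = 275·(24 + w).
Rearranging, w·(367 − 275) = 275·24 − 5718 = 882, so w ≈ 882/92 = 9.59.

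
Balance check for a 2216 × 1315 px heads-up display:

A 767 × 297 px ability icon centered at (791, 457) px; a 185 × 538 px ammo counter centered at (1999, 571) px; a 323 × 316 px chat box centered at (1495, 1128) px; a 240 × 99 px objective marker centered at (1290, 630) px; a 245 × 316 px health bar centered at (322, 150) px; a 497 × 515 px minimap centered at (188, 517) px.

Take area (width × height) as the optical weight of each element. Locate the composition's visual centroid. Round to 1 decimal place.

Areas: ability icon 767·297 = 227799, ammo counter 185·538 = 99530, chat box 323·316 = 102068, objective marker 240·99 = 23760, health bar 245·316 = 77420, minimap 497·515 = 255955. Total weight = 786532.
Σw·x = 635440319; x̄ = 635440319/786532 ≈ 807.90.
y: moment 434979012 / weight 786532 ≈ 553.03

(807.9, 553.0)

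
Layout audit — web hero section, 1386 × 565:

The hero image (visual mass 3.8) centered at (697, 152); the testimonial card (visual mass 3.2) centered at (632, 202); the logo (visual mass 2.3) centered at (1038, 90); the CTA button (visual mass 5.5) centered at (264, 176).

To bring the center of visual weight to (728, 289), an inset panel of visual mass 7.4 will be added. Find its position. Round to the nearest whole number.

(1034, 543)

New total weight: (3.8 + 3.2 + 2.3 + 5.5) + 7.4 = 22.2.
Along x: (8510.4 + 7.4·x) / 22.2 = 728 (existing moment 3.8·697 + 3.2·632 + 2.3·1038 + 5.5·264 = 8510.4) ⇒ x = (16161.6 − 8510.4) / 7.4 ≈ 1033.95.
Along y: (2399.0 + 7.4·y) / 22.2 = 289 (existing moment 3.8·152 + 3.2·202 + 2.3·90 + 5.5·176 = 2399.0) ⇒ y = (6415.8 − 2399.0) / 7.4 ≈ 542.81.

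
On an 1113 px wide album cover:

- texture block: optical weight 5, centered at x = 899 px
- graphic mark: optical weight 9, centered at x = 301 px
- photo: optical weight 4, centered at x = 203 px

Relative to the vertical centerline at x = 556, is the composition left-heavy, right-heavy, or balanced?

left-heavy

Σw = 5 + 9 + 4 = 18.
x: (5·899 + 9·301 + 4·203) / 18 = 8016 / 18 ≈ 445.33
Since 445.3 is left of 556, the composition reads left-heavy.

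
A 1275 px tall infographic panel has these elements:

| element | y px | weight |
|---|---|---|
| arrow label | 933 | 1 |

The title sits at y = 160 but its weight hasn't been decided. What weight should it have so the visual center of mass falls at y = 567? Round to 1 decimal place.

w ≈ 0.9

Known: weight 1 with moment 1·933 = 933.
Balance at y = 567 requires (933 + w·160) / (1 + w) = 567.
Rearranging, w·(160 − 567) = 567·1 − 933 = -366, so w ≈ -366/-407 = 0.90.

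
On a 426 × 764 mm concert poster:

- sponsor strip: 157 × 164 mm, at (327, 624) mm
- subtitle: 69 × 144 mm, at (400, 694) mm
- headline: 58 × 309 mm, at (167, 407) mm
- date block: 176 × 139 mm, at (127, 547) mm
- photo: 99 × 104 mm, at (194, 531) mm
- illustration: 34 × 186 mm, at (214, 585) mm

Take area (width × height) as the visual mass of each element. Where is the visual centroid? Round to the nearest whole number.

Areas → weights: sponsor strip 157·164 = 25748, subtitle 69·144 = 9936, headline 58·309 = 17922, date block 176·139 = 24464, photo 99·104 = 10296, illustration 34·186 = 6324; Σw = 94690.
x-moment: 25748·327 + 9936·400 + 17922·167 + 24464·127 + 10296·194 + 6324·214 = 21844658; centroid 21844658/94690 ≈ 230.70.
y-moment: 25748·624 + 9936·694 + 17922·407 + 24464·547 + 10296·531 + 6324·585 = 52805114; centroid 52805114/94690 ≈ 557.66.

(231, 558)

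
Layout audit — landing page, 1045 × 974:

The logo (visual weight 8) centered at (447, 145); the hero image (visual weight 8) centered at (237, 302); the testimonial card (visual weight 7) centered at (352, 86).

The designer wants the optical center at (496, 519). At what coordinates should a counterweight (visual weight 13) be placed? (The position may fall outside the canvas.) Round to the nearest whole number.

After adding the counterweight, total weight = 8 + 8 + 7 + 13 = 36.
x: target moment 36×496 = 17856; current 8·447 + 8·237 + 7·352 = 7936; the counterweight supplies 9920, so x = 9920/13 ≈ 763.08.
y: target moment 36×519 = 18684; current 8·145 + 8·302 + 7·86 = 4178; the counterweight supplies 14506, so y = 14506/13 ≈ 1115.85.

(763, 1116)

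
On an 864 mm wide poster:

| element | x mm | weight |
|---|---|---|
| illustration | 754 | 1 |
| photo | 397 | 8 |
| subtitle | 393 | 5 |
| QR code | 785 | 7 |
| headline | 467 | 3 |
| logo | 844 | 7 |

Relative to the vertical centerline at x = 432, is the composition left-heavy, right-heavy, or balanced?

Weights sum to 1 + 8 + 5 + 7 + 3 + 7 = 31.
x-moment: 1·754 + 8·397 + 5·393 + 7·785 + 3·467 + 7·844 = 18699; centroid 18699/31 ≈ 603.19.
Since 603.2 is right of 432, the composition reads right-heavy.

right-heavy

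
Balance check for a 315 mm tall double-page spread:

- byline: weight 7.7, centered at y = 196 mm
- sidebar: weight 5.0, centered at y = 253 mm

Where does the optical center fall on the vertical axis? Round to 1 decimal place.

y ≈ 218.4

Weights sum to 7.7 + 5.0 = 12.7.
y: (7.7·196 + 5.0·253) / 12.7 = 2774.2 / 12.7 ≈ 218.44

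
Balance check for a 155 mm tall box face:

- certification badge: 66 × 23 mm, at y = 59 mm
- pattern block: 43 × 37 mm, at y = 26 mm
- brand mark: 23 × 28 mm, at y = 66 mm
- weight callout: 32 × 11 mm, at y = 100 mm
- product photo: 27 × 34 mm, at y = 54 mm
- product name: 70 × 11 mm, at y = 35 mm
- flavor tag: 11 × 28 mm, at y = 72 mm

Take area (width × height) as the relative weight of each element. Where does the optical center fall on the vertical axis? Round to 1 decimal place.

Taking area as weight: certification badge 66·23 = 1518, pattern block 43·37 = 1591, brand mark 23·28 = 644, weight callout 32·11 = 352, product photo 27·34 = 918, product name 70·11 = 770, flavor tag 11·28 = 308. Sum 6101.
Σw·y = 307330; ȳ = 307330/6101 ≈ 50.37.

y ≈ 50.4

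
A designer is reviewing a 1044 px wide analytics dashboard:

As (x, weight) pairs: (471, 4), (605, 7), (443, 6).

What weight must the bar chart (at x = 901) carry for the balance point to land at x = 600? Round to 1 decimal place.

Known weights sum to 4 + 7 + 6 = 17; their moment is 4·471 + 7·605 + 6·443 = 8777.
For the centroid to hit 600: (8777 + w·901) / (17 + w) = 600.
So w = (600·17 − 8777)/(901 − 600) = 1423/301 ≈ 4.73.

w ≈ 4.7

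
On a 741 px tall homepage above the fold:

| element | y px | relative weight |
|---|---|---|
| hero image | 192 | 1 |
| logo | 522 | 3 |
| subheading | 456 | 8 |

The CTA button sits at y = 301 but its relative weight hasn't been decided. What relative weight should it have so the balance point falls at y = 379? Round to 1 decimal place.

Known weights sum to 1 + 3 + 8 = 12; their moment is 1·192 + 3·522 + 8·456 = 5406.
For the centroid to hit 379: (5406 + w·301) / (12 + w) = 379.
Solving: w = (379·12 − 5406) / (301 − 379) = -858 / -78 ≈ 11.00.

w ≈ 11.0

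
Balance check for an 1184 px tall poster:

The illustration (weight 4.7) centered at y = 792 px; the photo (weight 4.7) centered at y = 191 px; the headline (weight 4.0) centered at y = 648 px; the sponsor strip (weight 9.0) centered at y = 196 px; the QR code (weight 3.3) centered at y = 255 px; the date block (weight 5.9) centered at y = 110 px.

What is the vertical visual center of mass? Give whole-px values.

y ≈ 331

Σw = 4.7 + 4.7 + 4.0 + 9.0 + 3.3 + 5.9 = 31.6.
y-moment: 4.7·792 + 4.7·191 + 4.0·648 + 9.0·196 + 3.3·255 + 5.9·110 = 10466.6; centroid 10466.6/31.6 ≈ 331.22.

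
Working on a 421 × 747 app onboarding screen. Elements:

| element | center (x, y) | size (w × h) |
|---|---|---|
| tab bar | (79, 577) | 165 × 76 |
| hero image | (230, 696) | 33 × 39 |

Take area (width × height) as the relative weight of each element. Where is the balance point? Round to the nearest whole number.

(93, 588)

Areas: tab bar 165·76 = 12540, hero image 33·39 = 1287. Total weight = 13827.
x: (12540·79 + 1287·230) / 13827 = 1286670 / 13827 ≈ 93.05
y: (12540·577 + 1287·696) / 13827 = 8131332 / 13827 ≈ 588.08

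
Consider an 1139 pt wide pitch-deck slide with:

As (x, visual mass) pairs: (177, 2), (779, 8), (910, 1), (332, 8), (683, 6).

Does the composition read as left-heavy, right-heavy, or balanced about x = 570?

Total weight = 2 + 8 + 1 + 8 + 6 = 25.
x-moment: 2·177 + 8·779 + 1·910 + 8·332 + 6·683 = 14250; centroid 14250/25 ≈ 570.00.
570.00 = 570 exactly: balanced.

balanced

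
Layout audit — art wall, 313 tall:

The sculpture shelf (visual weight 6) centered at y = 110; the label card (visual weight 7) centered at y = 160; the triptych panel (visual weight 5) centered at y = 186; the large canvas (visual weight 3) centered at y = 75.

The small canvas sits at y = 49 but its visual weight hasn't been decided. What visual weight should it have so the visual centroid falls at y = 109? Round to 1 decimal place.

Existing Σw = 21 (6 + 7 + 5 + 3); existing moment 6·110 + 7·160 + 5·186 + 3·75 = 2935.
Balance at y = 109 requires (2935 + w·49) / (21 + w) = 109.
So w = (109·21 − 2935)/(49 − 109) = -646/-60 ≈ 10.77.

w ≈ 10.8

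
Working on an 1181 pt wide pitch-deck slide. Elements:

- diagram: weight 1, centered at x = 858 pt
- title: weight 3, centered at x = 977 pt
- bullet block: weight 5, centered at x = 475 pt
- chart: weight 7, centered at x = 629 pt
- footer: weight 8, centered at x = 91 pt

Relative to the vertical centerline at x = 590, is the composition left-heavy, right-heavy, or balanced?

Σw = 1 + 3 + 5 + 7 + 8 = 24.
x: (1·858 + 3·977 + 5·475 + 7·629 + 8·91) / 24 = 11295 / 24 ≈ 470.62
470.6 lies left of the midline 590, so the layout is left-heavy.

left-heavy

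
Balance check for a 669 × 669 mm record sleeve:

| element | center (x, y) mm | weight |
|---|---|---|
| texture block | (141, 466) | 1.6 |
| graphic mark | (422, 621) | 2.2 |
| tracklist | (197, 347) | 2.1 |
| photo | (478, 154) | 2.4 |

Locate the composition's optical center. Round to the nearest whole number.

Total weight = 1.6 + 2.2 + 2.1 + 2.4 = 8.3.
Σw·x = 1.6·141 + 2.2·422 + 2.1·197 + 2.4·478 = 2714.9, so x̄ = 2714.9/8.3 ≈ 327.10.
Σw·y = 1.6·466 + 2.2·621 + 2.1·347 + 2.4·154 = 3210.1, so ȳ = 3210.1/8.3 ≈ 386.76.

(327, 387)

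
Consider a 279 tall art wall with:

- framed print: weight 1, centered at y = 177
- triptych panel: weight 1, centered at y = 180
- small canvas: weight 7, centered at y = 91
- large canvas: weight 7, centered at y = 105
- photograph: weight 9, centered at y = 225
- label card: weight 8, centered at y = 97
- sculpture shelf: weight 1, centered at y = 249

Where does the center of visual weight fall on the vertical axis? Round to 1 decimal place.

y ≈ 140.6

Total weight = 1 + 1 + 7 + 7 + 9 + 8 + 1 = 34.
Σw·y = 4779; ȳ = 4779/34 ≈ 140.56.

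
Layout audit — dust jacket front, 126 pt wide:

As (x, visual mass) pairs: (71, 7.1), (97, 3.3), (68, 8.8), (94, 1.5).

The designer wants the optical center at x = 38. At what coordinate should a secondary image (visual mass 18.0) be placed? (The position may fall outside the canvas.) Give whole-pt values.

With the secondary image, Σw becomes 7.1 + 3.3 + 8.8 + 1.5 + 18.0 = 38.7.
x: target moment 38.7×38 = 1470.6; current 7.1·71 + 3.3·97 + 8.8·68 + 1.5·94 = 1563.6; the secondary image supplies -93.0, so x = -93.0/18.0 ≈ -5.17.

x ≈ -5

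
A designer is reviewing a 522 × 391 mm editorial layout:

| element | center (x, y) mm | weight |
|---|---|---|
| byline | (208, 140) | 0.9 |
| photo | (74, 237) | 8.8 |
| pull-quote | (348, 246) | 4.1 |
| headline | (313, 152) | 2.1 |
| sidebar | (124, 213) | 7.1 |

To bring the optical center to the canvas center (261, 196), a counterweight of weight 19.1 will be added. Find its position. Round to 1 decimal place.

(376.2, 167.5)

New total weight: (0.9 + 8.8 + 4.1 + 2.1 + 7.1) + 19.1 = 42.1.
Along x: (3802.9 + 19.1·x) / 42.1 = 261 (existing moment 0.9·208 + 8.8·74 + 4.1·348 + 2.1·313 + 7.1·124 = 3802.9) ⇒ x = (10988.1 − 3802.9) / 19.1 ≈ 376.19.
Along y: (5051.7 + 19.1·y) / 42.1 = 196 (existing moment 0.9·140 + 8.8·237 + 4.1·246 + 2.1·152 + 7.1·213 = 5051.7) ⇒ y = (8251.6 − 5051.7) / 19.1 ≈ 167.53.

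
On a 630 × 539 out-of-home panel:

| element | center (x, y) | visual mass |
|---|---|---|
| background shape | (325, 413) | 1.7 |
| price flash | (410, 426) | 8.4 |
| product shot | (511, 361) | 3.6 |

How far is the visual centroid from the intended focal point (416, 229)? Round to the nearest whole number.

≈ 179

Σw = 1.7 + 8.4 + 3.6 = 13.7.
x-moment: 1.7·325 + 8.4·410 + 3.6·511 = 5836.1; centroid 5836.1/13.7 ≈ 425.99.
y-moment: 1.7·413 + 8.4·426 + 3.6·361 = 5580.1; centroid 5580.1/13.7 ≈ 407.31.
Relative to (416, 229): Δ = (9.99, 178.31); |Δ| = √(9.99² + 178.31²) ≈ 178.59.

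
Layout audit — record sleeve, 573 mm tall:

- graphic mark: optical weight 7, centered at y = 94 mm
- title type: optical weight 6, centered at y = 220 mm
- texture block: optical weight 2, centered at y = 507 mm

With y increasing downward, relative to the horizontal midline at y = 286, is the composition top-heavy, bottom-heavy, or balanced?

Weights sum to 7 + 6 + 2 = 15.
y: (7·94 + 6·220 + 2·507) / 15 = 2992 / 15 ≈ 199.47
Since 199.5 is above (smaller y than) 286, the composition reads top-heavy.

top-heavy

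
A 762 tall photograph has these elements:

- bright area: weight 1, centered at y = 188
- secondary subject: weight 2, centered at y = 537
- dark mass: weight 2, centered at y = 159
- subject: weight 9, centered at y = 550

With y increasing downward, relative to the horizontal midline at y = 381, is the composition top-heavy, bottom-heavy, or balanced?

Weights sum to 1 + 2 + 2 + 9 = 14.
Σw·y = 1·188 + 2·537 + 2·159 + 9·550 = 6530, so ȳ = 6530/14 ≈ 466.43.
466.4 vs midline 381 → bottom-heavy.

bottom-heavy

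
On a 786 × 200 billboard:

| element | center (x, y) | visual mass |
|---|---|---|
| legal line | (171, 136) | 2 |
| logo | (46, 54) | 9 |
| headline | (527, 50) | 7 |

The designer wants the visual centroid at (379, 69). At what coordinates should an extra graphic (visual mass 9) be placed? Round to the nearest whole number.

(643, 84)

After adding the extra graphic, total weight = 2 + 9 + 7 + 9 = 27.
x: target moment 27×379 = 10233; current 2·171 + 9·46 + 7·527 = 4445; the extra graphic supplies 5788, so x = 5788/9 ≈ 643.11.
y: target moment 27×69 = 1863; current 2·136 + 9·54 + 7·50 = 1108; the extra graphic supplies 755, so y = 755/9 ≈ 83.89.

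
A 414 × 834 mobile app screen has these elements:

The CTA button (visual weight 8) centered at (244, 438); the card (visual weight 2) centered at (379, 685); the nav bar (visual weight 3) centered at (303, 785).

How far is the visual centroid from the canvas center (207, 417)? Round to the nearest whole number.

Total weight = 8 + 2 + 3 = 13.
Σw·x = 8·244 + 2·379 + 3·303 = 3619, so x̄ = 3619/13 ≈ 278.38.
Σw·y = 8·438 + 2·685 + 3·785 = 7229, so ȳ = 7229/13 ≈ 556.08.
Relative to (207, 417): Δ = (71.38, 139.08); |Δ| = √(71.38² + 139.08²) ≈ 156.33.

≈ 156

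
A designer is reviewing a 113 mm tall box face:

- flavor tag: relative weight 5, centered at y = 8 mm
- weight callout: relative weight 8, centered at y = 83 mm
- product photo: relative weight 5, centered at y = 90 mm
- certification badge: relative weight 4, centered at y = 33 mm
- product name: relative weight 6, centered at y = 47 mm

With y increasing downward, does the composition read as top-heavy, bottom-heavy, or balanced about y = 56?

Weights sum to 5 + 8 + 5 + 4 + 6 = 28.
Σw·y = 5·8 + 8·83 + 5·90 + 4·33 + 6·47 = 1568, so ȳ = 1568/28 ≈ 56.00.
The centroid 56.00 matches the midline at 56, so the layout is balanced.

balanced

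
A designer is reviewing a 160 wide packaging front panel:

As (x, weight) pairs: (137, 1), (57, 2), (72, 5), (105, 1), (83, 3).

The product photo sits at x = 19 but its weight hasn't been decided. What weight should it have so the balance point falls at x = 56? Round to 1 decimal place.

w ≈ 7.9

Known weights sum to 1 + 2 + 5 + 1 + 3 = 12; their moment is 1·137 + 2·57 + 5·72 + 1·105 + 3·83 = 965.
Balance at x = 56 requires (965 + w·19) / (12 + w) = 56.
So w = (56·12 − 965)/(19 − 56) = -293/-37 ≈ 7.92.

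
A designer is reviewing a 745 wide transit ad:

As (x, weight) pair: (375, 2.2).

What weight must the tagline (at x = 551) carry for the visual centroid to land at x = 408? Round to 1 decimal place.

The single fixed element contributes weight 2.2, moment 2.2·375 = 825.0.
Balance at x = 408 requires (825.0 + w·551) / (2.2 + w) = 408.
Solving: w = (408·2.2 − 825.0) / (551 − 408) = 72.6 / 143 ≈ 0.51.

w ≈ 0.5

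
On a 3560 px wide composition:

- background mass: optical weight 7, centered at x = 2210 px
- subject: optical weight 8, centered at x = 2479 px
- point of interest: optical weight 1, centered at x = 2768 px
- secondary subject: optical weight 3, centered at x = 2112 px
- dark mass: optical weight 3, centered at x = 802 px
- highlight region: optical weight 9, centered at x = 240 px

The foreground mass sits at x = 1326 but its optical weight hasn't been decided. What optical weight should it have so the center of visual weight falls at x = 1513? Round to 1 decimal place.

Existing Σw = 31 (7 + 8 + 1 + 3 + 3 + 9); existing moment 7·2210 + 8·2479 + 1·2768 + 3·2112 + 3·802 + 9·240 = 48972.
For the centroid to hit 1513: (48972 + w·1326) / (31 + w) = 1513.
So w = (1513·31 − 48972)/(1326 − 1513) = -2069/-187 ≈ 11.06.

w ≈ 11.1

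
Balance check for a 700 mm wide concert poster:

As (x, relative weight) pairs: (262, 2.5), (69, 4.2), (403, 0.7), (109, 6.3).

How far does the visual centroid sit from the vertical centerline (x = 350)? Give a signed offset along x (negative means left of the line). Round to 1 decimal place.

Weights sum to 2.5 + 4.2 + 0.7 + 6.3 = 13.7.
x-moment: 2.5·262 + 4.2·69 + 0.7·403 + 6.3·109 = 1913.6; centroid 1913.6/13.7 ≈ 139.68.
Difference: 139.68 − 350 ≈ -210.32.

≈ -210.3 mm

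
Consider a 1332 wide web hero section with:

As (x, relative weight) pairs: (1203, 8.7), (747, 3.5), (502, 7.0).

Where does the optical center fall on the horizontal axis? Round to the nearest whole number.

Σw = 8.7 + 3.5 + 7.0 = 19.2.
x-moment: 8.7·1203 + 3.5·747 + 7.0·502 = 16594.6; centroid 16594.6/19.2 ≈ 864.30.

x ≈ 864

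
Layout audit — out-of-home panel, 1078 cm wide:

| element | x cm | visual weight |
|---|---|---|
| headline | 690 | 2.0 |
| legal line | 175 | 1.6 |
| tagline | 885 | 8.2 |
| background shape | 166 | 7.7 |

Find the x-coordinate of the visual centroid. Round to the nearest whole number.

Weights sum to 2.0 + 1.6 + 8.2 + 7.7 = 19.5.
Σw·x = 2.0·690 + 1.6·175 + 8.2·885 + 7.7·166 = 10195.2, so x̄ = 10195.2/19.5 ≈ 522.83.

x ≈ 523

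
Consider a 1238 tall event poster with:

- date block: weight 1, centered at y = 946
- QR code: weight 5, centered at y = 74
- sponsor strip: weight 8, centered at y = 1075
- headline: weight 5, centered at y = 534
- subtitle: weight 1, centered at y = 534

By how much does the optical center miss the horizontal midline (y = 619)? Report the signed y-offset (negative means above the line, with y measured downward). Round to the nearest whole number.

≈ 37

Σw = 1 + 5 + 8 + 5 + 1 = 20.
y-moment: 1·946 + 5·74 + 8·1075 + 5·534 + 1·534 = 13120; centroid 13120/20 ≈ 656.00.
Against y = 619, that's 656.00 − 619 = 37.00.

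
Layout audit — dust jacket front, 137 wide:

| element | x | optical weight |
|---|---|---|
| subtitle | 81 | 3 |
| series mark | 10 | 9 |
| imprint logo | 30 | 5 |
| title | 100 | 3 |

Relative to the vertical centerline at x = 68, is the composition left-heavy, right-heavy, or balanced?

Weights sum to 3 + 9 + 5 + 3 = 20.
x: (3·81 + 9·10 + 5·30 + 3·100) / 20 = 783 / 20 ≈ 39.15
39.1 vs midline 68 → left-heavy.

left-heavy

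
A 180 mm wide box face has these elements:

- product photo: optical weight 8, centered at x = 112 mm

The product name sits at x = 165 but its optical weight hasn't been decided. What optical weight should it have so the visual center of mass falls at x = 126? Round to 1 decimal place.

Known: weight 8 with moment 8·112 = 896.
Set Σw·x/Σw = 126: (896 + 165w) = 126·(8 + w).
So w = (126·8 − 896)/(165 − 126) = 112/39 ≈ 2.87.

w ≈ 2.9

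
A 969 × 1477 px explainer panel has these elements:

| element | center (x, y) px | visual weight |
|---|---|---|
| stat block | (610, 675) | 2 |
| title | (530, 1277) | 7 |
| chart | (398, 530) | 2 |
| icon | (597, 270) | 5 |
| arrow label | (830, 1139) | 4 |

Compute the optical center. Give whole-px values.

Total weight = 2 + 7 + 2 + 5 + 4 = 20.
Σw·x = 2·610 + 7·530 + 2·398 + 5·597 + 4·830 = 12031, so x̄ = 12031/20 ≈ 601.55.
Σw·y = 2·675 + 7·1277 + 2·530 + 5·270 + 4·1139 = 17255, so ȳ = 17255/20 ≈ 862.75.

(602, 863)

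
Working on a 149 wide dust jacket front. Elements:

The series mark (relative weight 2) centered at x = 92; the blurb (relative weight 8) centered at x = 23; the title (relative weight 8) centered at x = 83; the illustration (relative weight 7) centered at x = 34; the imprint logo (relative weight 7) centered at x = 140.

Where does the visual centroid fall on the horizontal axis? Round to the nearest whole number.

Σw = 2 + 8 + 8 + 7 + 7 = 32.
Σw·x = 2·92 + 8·23 + 8·83 + 7·34 + 7·140 = 2250, so x̄ = 2250/32 ≈ 70.31.

x ≈ 70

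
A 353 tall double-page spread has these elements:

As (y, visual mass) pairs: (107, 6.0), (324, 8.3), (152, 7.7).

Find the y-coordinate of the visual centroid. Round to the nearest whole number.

Weights sum to 6.0 + 8.3 + 7.7 = 22.0.
Σw·y = 6.0·107 + 8.3·324 + 7.7·152 = 4501.6, so ȳ = 4501.6/22.0 ≈ 204.62.

y ≈ 205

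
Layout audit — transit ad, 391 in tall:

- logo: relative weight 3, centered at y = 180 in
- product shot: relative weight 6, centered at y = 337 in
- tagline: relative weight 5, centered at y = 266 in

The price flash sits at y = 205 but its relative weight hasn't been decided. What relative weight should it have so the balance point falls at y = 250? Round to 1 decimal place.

Existing Σw = 14 (3 + 6 + 5); existing moment 3·180 + 6·337 + 5·266 = 3892.
For the centroid to hit 250: (3892 + w·205) / (14 + w) = 250.
Solving: w = (250·14 − 3892) / (205 − 250) = -392 / -45 ≈ 8.71.

w ≈ 8.7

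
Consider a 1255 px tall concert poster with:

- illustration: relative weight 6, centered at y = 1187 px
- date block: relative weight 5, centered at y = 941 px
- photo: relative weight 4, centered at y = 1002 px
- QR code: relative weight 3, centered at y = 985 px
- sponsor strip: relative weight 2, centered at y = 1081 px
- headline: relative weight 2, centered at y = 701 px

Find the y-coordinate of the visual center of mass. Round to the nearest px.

y ≈ 1016

Weights sum to 6 + 5 + 4 + 3 + 2 + 2 = 22.
y-moment: 6·1187 + 5·941 + 4·1002 + 3·985 + 2·1081 + 2·701 = 22354; centroid 22354/22 ≈ 1016.09.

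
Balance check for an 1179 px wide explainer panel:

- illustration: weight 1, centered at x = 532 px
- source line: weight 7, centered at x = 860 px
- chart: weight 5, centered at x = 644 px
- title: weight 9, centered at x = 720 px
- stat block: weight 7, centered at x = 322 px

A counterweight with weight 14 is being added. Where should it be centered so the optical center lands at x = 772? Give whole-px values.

After adding the counterweight, total weight = 1 + 7 + 5 + 9 + 7 + 14 = 43.
x: target moment 43×772 = 33196; current 1·532 + 7·860 + 5·644 + 9·720 + 7·322 = 18506; the counterweight supplies 14690, so x = 14690/14 ≈ 1049.29.

x ≈ 1049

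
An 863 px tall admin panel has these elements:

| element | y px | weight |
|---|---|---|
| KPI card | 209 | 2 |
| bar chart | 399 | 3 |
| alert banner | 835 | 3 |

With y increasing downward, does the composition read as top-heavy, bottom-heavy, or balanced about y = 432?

bottom-heavy

Weights sum to 2 + 3 + 3 = 8.
y-moment: 2·209 + 3·399 + 3·835 = 4120; centroid 4120/8 ≈ 515.00.
Since 515.0 is below (larger y than) 432, the composition reads bottom-heavy.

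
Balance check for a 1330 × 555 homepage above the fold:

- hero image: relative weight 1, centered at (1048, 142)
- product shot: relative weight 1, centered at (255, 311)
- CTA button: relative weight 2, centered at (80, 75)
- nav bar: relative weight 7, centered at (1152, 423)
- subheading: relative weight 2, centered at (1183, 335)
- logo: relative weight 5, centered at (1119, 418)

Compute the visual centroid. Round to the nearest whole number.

(972, 351)

Weights sum to 1 + 1 + 2 + 7 + 2 + 5 = 18.
Σw·x = 1·1048 + 1·255 + 2·80 + 7·1152 + 2·1183 + 5·1119 = 17488, so x̄ = 17488/18 ≈ 971.56.
Σw·y = 1·142 + 1·311 + 2·75 + 7·423 + 2·335 + 5·418 = 6324, so ȳ = 6324/18 ≈ 351.33.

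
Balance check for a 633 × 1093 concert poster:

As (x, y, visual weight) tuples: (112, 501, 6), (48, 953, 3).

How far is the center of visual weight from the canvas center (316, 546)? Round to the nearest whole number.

≈ 249

Weights sum to 6 + 3 = 9.
x-moment: 6·112 + 3·48 = 816; centroid 816/9 ≈ 90.67.
y-moment: 6·501 + 3·953 = 5865; centroid 5865/9 ≈ 651.67.
Relative to (316, 546): Δ = (-225.33, 105.67); |Δ| = √(-225.33² + 105.67²) ≈ 248.88.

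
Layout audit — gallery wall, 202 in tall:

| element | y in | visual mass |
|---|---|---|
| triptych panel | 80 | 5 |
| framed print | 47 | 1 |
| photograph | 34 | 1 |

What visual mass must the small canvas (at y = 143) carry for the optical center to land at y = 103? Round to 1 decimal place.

Fixed elements: Σw = 5 + 1 + 1 = 7, Σw·y = 5·80 + 1·47 + 1·34 = 481.
Set Σw·y/Σw = 103: (481 + 143w) = 103·(7 + w).
Rearranging, w·(143 − 103) = 103·7 − 481 = 240, so w ≈ 240/40 = 6.00.

w ≈ 6.0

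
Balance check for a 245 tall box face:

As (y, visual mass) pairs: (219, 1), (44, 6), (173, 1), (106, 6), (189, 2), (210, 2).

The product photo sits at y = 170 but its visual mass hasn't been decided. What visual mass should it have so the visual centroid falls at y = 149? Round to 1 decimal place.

w ≈ 28.2

Fixed elements: Σw = 1 + 6 + 1 + 6 + 2 + 2 = 18, Σw·y = 1·219 + 6·44 + 1·173 + 6·106 + 2·189 + 2·210 = 2090.
Set Σw·y/Σw = 149: (2090 + 170w) = 149·(18 + w).
Solving: w = (149·18 − 2090) / (170 − 149) = 592 / 21 ≈ 28.19.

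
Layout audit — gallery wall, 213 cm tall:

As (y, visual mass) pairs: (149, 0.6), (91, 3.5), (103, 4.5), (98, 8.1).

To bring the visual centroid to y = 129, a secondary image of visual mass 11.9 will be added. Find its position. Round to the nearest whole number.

y ≈ 170

New total weight: (0.6 + 3.5 + 4.5 + 8.1) + 11.9 = 28.6.
y: target moment 28.6×129 = 3689.4; current 0.6·149 + 3.5·91 + 4.5·103 + 8.1·98 = 1665.2; the secondary image supplies 2024.2, so y = 2024.2/11.9 ≈ 170.10.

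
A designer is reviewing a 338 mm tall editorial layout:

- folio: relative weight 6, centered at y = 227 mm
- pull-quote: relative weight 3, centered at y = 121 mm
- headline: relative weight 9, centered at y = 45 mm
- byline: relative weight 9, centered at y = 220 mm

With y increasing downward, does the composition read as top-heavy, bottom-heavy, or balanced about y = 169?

Weights sum to 6 + 3 + 9 + 9 = 27.
y: (6·227 + 3·121 + 9·45 + 9·220) / 27 = 4110 / 27 ≈ 152.22
152.2 lies above (smaller y than) the midline 169, so the layout is top-heavy.

top-heavy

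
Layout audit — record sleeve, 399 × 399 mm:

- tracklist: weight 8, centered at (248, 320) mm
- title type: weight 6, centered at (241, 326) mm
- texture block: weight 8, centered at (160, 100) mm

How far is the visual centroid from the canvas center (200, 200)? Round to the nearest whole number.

≈ 44 mm

Σw = 8 + 6 + 8 = 22.
x-moment: 8·248 + 6·241 + 8·160 = 4710; centroid 4710/22 ≈ 214.09.
y-moment: 8·320 + 6·326 + 8·100 = 5316; centroid 5316/22 ≈ 241.64.
Offset from (200, 200): Δx ≈ 14.09, Δy ≈ 41.64; distance = √(Δx² + Δy²) ≈ 43.96.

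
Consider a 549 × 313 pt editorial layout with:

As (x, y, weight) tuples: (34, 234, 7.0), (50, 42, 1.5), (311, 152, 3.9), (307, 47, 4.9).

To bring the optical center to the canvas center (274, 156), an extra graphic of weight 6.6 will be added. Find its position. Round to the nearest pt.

After adding the extra graphic, total weight = 7.0 + 1.5 + 3.9 + 4.9 + 6.6 = 23.9.
Along x: (3030.2 + 6.6·x) / 23.9 = 274 (existing moment 7.0·34 + 1.5·50 + 3.9·311 + 4.9·307 = 3030.2) ⇒ x = (6548.6 − 3030.2) / 6.6 ≈ 533.09.
Along y: (2524.1 + 6.6·y) / 23.9 = 156 (existing moment 7.0·234 + 1.5·42 + 3.9·152 + 4.9·47 = 2524.1) ⇒ y = (3728.4 − 2524.1) / 6.6 ≈ 182.47.

(533, 182)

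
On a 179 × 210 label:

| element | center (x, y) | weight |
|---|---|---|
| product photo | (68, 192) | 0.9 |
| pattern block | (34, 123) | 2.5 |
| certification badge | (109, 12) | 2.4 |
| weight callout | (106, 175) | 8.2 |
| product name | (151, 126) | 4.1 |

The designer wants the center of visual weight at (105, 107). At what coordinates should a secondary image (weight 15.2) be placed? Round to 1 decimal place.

After adding the secondary image, total weight = 0.9 + 2.5 + 2.4 + 8.2 + 4.1 + 15.2 = 33.3.
Along x: (1896.1 + 15.2·x) / 33.3 = 105 (existing moment 0.9·68 + 2.5·34 + 2.4·109 + 8.2·106 + 4.1·151 = 1896.1) ⇒ x = (3496.5 − 1896.1) / 15.2 ≈ 105.29.
Along y: (2460.7 + 15.2·y) / 33.3 = 107 (existing moment 0.9·192 + 2.5·123 + 2.4·12 + 8.2·175 + 4.1·126 = 2460.7) ⇒ y = (3563.1 − 2460.7) / 15.2 ≈ 72.53.

(105.3, 72.5)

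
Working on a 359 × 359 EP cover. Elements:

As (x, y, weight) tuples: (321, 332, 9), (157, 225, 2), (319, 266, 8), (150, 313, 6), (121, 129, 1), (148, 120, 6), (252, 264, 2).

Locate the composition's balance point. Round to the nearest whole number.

Total weight = 9 + 2 + 8 + 6 + 1 + 6 + 2 = 34.
Σw·x = 9·321 + 2·157 + 8·319 + 6·150 + 1·121 + 6·148 + 2·252 = 8168, so x̄ = 8168/34 ≈ 240.24.
Σw·y = 9·332 + 2·225 + 8·266 + 6·313 + 1·129 + 6·120 + 2·264 = 8821, so ȳ = 8821/34 ≈ 259.44.

(240, 259)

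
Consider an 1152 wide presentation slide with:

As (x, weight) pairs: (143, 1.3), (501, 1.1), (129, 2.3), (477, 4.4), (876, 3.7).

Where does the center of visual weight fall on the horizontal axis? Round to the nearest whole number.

x ≈ 498

Total weight = 1.3 + 1.1 + 2.3 + 4.4 + 3.7 = 12.8.
x: (1.3·143 + 1.1·501 + 2.3·129 + 4.4·477 + 3.7·876) / 12.8 = 6373.7 / 12.8 ≈ 497.95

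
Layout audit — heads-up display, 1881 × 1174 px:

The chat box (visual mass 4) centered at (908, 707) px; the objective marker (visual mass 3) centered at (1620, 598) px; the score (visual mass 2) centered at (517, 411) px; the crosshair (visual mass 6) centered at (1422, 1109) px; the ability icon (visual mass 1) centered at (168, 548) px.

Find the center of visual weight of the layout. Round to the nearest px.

Total weight = 4 + 3 + 2 + 6 + 1 = 16.
x-moment: 4·908 + 3·1620 + 2·517 + 6·1422 + 1·168 = 18226; centroid 18226/16 ≈ 1139.12.
y-moment: 4·707 + 3·598 + 2·411 + 6·1109 + 1·548 = 12646; centroid 12646/16 ≈ 790.38.

(1139, 790)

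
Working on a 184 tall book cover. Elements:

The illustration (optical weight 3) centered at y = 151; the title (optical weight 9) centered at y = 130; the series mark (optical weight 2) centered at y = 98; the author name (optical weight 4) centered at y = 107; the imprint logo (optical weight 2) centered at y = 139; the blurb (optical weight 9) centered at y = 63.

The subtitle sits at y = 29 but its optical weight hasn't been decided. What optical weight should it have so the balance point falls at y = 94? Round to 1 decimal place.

Existing Σw = 29 (3 + 9 + 2 + 4 + 2 + 9); existing moment 3·151 + 9·130 + 2·98 + 4·107 + 2·139 + 9·63 = 3092.
Set Σw·y/Σw = 94: (3092 + 29w) = 94·(29 + w).
So w = (94·29 − 3092)/(29 − 94) = -366/-65 ≈ 5.63.

w ≈ 5.6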